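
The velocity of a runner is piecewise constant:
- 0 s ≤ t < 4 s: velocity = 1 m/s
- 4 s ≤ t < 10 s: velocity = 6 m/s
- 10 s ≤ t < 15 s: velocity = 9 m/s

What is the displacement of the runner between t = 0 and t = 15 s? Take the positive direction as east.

Net displacement equals the area under the velocity-time graph (areas below the axis count negative).
0–4 s: 1 × 4 = 4 m
4–10 s: 6 × 6 = 36 m
10–15 s: 9 × 5 = 45 m
Net displacement = 85 m

85 m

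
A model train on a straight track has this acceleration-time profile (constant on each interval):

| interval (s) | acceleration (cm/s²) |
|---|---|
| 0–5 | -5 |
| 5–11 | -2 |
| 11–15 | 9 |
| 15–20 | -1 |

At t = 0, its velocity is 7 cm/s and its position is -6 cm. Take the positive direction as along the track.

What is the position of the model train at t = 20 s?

-208 cm

On each constant-a segment, Δv = aΔt and Δx = v₀Δt + ½aΔt²; chain segment to segment.
0–5 s: v starts 7 cm/s; Δx = 7·5 + ½·-5·5² = -27.5 cm; v ends -18 cm/s.
5–11 s: v starts -18 cm/s; Δx = -18·6 + ½·-2·6² = -144 cm; v ends -30 cm/s.
11–15 s: v starts -30 cm/s; Δx = -30·4 + ½·9·4² = -48 cm; v ends 6 cm/s.
15–20 s: v starts 6 cm/s; Δx = 6·5 + ½·-1·5² = 17.5 cm; v ends 1 cm/s.
x(20) = -6 + Σ Δx = -208 cm.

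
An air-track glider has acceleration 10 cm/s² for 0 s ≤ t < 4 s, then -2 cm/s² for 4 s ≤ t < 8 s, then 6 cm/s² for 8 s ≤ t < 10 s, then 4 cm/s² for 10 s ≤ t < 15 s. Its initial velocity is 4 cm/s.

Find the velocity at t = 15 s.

68 cm/s

Δv equals the area under the a-t graph; then v = v₀ + Δv.
0–4 s: 10 × 4 = 40 cm/s
4–8 s: -2 × 4 = -8 cm/s
8–10 s: 6 × 2 = 12 cm/s
10–15 s: 4 × 5 = 20 cm/s
Δv = 64 cm/s, so v(15) = 4 + (64) = 68 cm/s.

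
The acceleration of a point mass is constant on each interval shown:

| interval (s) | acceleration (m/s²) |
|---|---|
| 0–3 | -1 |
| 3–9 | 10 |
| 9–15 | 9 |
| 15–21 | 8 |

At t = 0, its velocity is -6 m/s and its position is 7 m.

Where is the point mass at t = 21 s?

1352.5 m

On each constant-a segment, Δv = aΔt and Δx = v₀Δt + ½aΔt²; chain segment to segment.
0–3 s: v starts -6 m/s; Δx = -6·3 + ½·-1·3² = -22.5 m; v ends -9 m/s.
3–9 s: v starts -9 m/s; Δx = -9·6 + ½·10·6² = 126 m; v ends 51 m/s.
9–15 s: v starts 51 m/s; Δx = 51·6 + ½·9·6² = 468 m; v ends 105 m/s.
15–21 s: v starts 105 m/s; Δx = 105·6 + ½·8·6² = 774 m; v ends 153 m/s.
x(21) = 7 + Σ Δx = 1352.5 m.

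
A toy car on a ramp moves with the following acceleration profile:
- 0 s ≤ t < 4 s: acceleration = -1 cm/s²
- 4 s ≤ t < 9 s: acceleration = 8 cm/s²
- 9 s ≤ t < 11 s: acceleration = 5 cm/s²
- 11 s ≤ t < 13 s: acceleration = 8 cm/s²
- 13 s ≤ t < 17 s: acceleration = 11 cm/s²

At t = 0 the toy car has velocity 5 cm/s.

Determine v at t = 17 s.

Δv equals the area under the a-t graph; then v = v₀ + Δv.
0–4 s: -1 × 4 = -4 cm/s
4–9 s: 8 × 5 = 40 cm/s
9–11 s: 5 × 2 = 10 cm/s
11–13 s: 8 × 2 = 16 cm/s
13–17 s: 11 × 4 = 44 cm/s
Δv = 106 cm/s, so v(17) = 5 + (106) = 111 cm/s.

111 cm/s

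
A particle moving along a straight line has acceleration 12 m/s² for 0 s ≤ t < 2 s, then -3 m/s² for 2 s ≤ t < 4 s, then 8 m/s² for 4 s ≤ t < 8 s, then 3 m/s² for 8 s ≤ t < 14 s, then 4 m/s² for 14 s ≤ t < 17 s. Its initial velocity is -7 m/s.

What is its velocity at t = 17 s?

73 m/s

Δv equals the area under the a-t graph; then v = v₀ + Δv.
0–2 s: 12 × 2 = 24 m/s
2–4 s: -3 × 2 = -6 m/s
4–8 s: 8 × 4 = 32 m/s
8–14 s: 3 × 6 = 18 m/s
14–17 s: 4 × 3 = 12 m/s
Δv = 80 m/s, so v(17) = -7 + (80) = 73 m/s.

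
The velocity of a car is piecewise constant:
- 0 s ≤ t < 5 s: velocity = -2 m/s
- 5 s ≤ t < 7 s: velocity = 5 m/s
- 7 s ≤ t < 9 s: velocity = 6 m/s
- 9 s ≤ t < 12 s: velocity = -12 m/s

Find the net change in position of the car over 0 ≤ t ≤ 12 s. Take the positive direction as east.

-24 m

Displacement is the signed area under the v-t curve.
0–5 s: -2 × 5 = -10 m
5–7 s: 5 × 2 = 10 m
7–9 s: 6 × 2 = 12 m
9–12 s: -12 × 3 = -36 m
Net displacement = -24 m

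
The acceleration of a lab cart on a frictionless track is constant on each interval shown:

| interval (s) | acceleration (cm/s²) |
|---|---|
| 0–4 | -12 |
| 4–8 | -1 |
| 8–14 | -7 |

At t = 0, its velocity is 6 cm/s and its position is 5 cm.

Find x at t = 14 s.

-645 cm

On each constant-a segment, Δv = aΔt and Δx = v₀Δt + ½aΔt²; chain segment to segment.
0–4 s: v starts 6 cm/s; Δx = 6·4 + ½·-12·4² = -72 cm; v ends -42 cm/s.
4–8 s: v starts -42 cm/s; Δx = -42·4 + ½·-1·4² = -176 cm; v ends -46 cm/s.
8–14 s: v starts -46 cm/s; Δx = -46·6 + ½·-7·6² = -402 cm; v ends -88 cm/s.
x(14) = 5 + Σ Δx = -645 cm.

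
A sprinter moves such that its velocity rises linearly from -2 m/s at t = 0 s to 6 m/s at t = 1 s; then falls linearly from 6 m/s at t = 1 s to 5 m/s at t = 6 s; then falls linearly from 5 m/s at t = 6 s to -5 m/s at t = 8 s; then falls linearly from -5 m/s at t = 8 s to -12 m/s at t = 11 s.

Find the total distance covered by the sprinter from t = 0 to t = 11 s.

Total distance travelled is ∫|v| dt — sum the magnitudes of each area piece.
0–1 s: v = 0 at t = 0.25 s; triangle areas 0.25 + 2.25 = 2.5 m
1–6 s: |½(6 + 5)(5)| = 27.5 m
6–8 s: v = 0 at t = 7 s; triangle areas 2.5 + 2.5 = 5 m
8–11 s: |½(-5 + -12)(3)| = 25.5 m
Total distance = 60.5 m

60.5 m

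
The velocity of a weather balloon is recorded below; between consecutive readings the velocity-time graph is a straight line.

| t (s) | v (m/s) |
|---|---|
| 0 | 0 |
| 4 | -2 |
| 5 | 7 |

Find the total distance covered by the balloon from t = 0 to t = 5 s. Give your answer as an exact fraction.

Total distance travelled is ∫|v| dt — sum the magnitudes of each area piece.
0–4 s: |½(0 + -2)(4)| = 4 m
4–5 s: v = 0 at t = 38/9 s; triangle areas 2/9 + 49/18 = 53/18 m
Total distance = 125/18 m

125/18 m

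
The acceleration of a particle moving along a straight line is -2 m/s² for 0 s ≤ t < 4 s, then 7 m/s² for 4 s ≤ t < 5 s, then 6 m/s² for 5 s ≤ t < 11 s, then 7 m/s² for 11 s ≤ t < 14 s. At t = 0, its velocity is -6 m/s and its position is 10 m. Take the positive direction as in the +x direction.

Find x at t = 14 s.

On each constant-a segment, Δv = aΔt and Δx = v₀Δt + ½aΔt²; chain segment to segment.
0–4 s: v starts -6 m/s; Δx = -6·4 + ½·-2·4² = -40 m; v ends -14 m/s.
4–5 s: v starts -14 m/s; Δx = -14·1 + ½·7·1² = -10.5 m; v ends -7 m/s.
5–11 s: v starts -7 m/s; Δx = -7·6 + ½·6·6² = 66 m; v ends 29 m/s.
11–14 s: v starts 29 m/s; Δx = 29·3 + ½·7·3² = 118.5 m; v ends 50 m/s.
x(14) = 10 + Σ Δx = 144 m.

144 m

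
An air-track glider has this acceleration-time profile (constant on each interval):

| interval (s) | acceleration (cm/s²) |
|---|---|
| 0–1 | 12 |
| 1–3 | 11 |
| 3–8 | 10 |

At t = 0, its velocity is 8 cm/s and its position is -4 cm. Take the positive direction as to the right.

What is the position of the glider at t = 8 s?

On each constant-a segment, Δv = aΔt and Δx = v₀Δt + ½aΔt²; chain segment to segment.
0–1 s: v starts 8 cm/s; Δx = 8·1 + ½·12·1² = 14 cm; v ends 20 cm/s.
1–3 s: v starts 20 cm/s; Δx = 20·2 + ½·11·2² = 62 cm; v ends 42 cm/s.
3–8 s: v starts 42 cm/s; Δx = 42·5 + ½·10·5² = 335 cm; v ends 92 cm/s.
x(8) = -4 + Σ Δx = 407 cm.

407 cm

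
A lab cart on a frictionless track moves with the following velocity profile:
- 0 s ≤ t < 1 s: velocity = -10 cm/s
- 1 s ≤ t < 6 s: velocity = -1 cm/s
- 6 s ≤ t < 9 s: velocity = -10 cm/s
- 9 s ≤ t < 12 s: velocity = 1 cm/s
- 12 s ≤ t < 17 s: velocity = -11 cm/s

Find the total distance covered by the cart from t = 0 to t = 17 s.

103 cm

Distance (not displacement) is the total path length: add the absolute areas under v-t.
0–1 s: |-10| × 1 = 10 cm
1–6 s: |-1| × 5 = 5 cm
6–9 s: |-10| × 3 = 30 cm
9–12 s: |1| × 3 = 3 cm
12–17 s: |-11| × 5 = 55 cm
Total distance = 103 cm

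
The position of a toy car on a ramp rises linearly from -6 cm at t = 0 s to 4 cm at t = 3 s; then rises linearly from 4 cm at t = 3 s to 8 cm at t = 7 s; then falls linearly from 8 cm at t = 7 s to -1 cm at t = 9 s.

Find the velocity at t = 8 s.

Velocity is the slope of the x-t graph on 7–9 s: (-1 − 8)/(9 − 7) = -4.5 cm/s.

-4.5 cm/s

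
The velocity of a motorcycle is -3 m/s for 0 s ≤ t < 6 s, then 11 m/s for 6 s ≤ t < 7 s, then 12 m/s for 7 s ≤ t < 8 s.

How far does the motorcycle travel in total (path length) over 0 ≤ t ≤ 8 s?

Total distance travelled is ∫|v| dt — sum the magnitudes of each area piece.
0–6 s: |-3| × 6 = 18 m
6–7 s: |11| × 1 = 11 m
7–8 s: |12| × 1 = 12 m
Total distance = 41 m

41 m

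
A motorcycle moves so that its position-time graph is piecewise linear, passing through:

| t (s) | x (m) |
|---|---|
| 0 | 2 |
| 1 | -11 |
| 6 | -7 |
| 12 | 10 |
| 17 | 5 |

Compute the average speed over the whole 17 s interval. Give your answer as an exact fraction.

39/17 m/s

Average speed = (total path length)/(elapsed time); on a piecewise-linear x-t graph the path length is Σ|Δx|.
0–1 s: |Δx| = |-11 − 2| = 13 m
1–6 s: |Δx| = |-7 − -11| = 4 m
6–12 s: |Δx| = |10 − -7| = 17 m
12–17 s: |Δx| = |5 − 10| = 5 m
Total path = 39 m; average speed = 39/17 = 39/17 m/s.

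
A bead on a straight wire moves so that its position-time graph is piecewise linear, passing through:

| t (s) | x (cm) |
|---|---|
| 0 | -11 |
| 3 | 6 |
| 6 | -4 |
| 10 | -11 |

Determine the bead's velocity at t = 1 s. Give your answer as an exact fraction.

Velocity is the slope of the x-t graph on 0–3 s: (6 − -11)/(3 − 0) = 17/3 cm/s.

17/3 cm/s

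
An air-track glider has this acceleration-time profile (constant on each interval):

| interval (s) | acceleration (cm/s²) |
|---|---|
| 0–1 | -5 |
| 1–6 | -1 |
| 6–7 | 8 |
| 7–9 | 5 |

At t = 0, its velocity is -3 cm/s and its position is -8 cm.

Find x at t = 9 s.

-75 cm

On each constant-a segment, Δv = aΔt and Δx = v₀Δt + ½aΔt²; chain segment to segment.
0–1 s: v starts -3 cm/s; Δx = -3·1 + ½·-5·1² = -5.5 cm; v ends -8 cm/s.
1–6 s: v starts -8 cm/s; Δx = -8·5 + ½·-1·5² = -52.5 cm; v ends -13 cm/s.
6–7 s: v starts -13 cm/s; Δx = -13·1 + ½·8·1² = -9 cm; v ends -5 cm/s.
7–9 s: v starts -5 cm/s; Δx = -5·2 + ½·5·2² = 0 cm; v ends 5 cm/s.
x(9) = -8 + Σ Δx = -75 cm.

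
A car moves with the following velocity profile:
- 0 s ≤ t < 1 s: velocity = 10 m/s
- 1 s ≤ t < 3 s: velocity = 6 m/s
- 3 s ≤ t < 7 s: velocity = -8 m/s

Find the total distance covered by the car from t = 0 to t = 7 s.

54 m

Total distance travelled is ∫|v| dt — sum the magnitudes of each area piece.
0–1 s: |10| × 1 = 10 m
1–3 s: |6| × 2 = 12 m
3–7 s: |-8| × 4 = 32 m
Total distance = 54 m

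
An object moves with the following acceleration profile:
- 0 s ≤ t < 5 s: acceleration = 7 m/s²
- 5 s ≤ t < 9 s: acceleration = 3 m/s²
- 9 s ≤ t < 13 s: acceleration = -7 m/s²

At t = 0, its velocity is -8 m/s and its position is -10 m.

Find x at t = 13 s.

On each constant-a segment, Δv = aΔt and Δx = v₀Δt + ½aΔt²; chain segment to segment.
0–5 s: v starts -8 m/s; Δx = -8·5 + ½·7·5² = 47.5 m; v ends 27 m/s.
5–9 s: v starts 27 m/s; Δx = 27·4 + ½·3·4² = 132 m; v ends 39 m/s.
9–13 s: v starts 39 m/s; Δx = 39·4 + ½·-7·4² = 100 m; v ends 11 m/s.
x(13) = -10 + Σ Δx = 269.5 m.

269.5 m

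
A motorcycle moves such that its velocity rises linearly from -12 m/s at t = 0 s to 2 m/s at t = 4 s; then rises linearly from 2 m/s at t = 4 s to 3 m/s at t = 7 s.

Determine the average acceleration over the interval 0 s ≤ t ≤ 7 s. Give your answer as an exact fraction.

Average acceleration = Δv/Δt = (3 − -12)/(7 − 0) = 15/7 m/s².

15/7 m/s²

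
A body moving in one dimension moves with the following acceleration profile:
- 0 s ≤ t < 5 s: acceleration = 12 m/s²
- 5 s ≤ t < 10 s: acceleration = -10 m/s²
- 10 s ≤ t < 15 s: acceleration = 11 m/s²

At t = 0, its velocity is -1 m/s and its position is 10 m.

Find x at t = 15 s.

507.5 m

On each constant-a segment, Δv = aΔt and Δx = v₀Δt + ½aΔt²; chain segment to segment.
0–5 s: v starts -1 m/s; Δx = -1·5 + ½·12·5² = 145 m; v ends 59 m/s.
5–10 s: v starts 59 m/s; Δx = 59·5 + ½·-10·5² = 170 m; v ends 9 m/s.
10–15 s: v starts 9 m/s; Δx = 9·5 + ½·11·5² = 182.5 m; v ends 64 m/s.
x(15) = 10 + Σ Δx = 507.5 m.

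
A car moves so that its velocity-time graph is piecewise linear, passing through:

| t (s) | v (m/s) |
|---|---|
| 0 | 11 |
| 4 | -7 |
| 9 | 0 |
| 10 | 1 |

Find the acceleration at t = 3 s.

-4.5 m/s²

Acceleration is the slope of the v-t graph on 0–4 s: (-7 − 11)/(4 − 0) = -4.5 m/s².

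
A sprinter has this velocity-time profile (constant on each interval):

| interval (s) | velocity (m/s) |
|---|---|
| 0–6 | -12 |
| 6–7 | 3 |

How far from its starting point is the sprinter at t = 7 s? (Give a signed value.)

Net displacement equals the area under the velocity-time graph (areas below the axis count negative).
0–6 s: -12 × 6 = -72 m
6–7 s: 3 × 1 = 3 m
Net displacement = -69 m

-69 m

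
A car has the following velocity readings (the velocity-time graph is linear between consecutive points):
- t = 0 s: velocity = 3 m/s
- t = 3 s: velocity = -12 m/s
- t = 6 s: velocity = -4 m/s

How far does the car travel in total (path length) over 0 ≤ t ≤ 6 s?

Total distance travelled is ∫|v| dt — sum the magnitudes of each area piece.
0–3 s: v = 0 at t = 0.6 s; triangle areas 0.9 + 14.4 = 15.3 m
3–6 s: |½(-12 + -4)(3)| = 24 m
Total distance = 39.3 m

39.3 m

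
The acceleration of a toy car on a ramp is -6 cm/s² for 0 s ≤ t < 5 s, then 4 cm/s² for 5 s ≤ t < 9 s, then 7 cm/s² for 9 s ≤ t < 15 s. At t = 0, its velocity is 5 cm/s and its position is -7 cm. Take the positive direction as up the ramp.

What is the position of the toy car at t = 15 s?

-53 cm

On each constant-a segment, Δv = aΔt and Δx = v₀Δt + ½aΔt²; chain segment to segment.
0–5 s: v starts 5 cm/s; Δx = 5·5 + ½·-6·5² = -50 cm; v ends -25 cm/s.
5–9 s: v starts -25 cm/s; Δx = -25·4 + ½·4·4² = -68 cm; v ends -9 cm/s.
9–15 s: v starts -9 cm/s; Δx = -9·6 + ½·7·6² = 72 cm; v ends 33 cm/s.
x(15) = -7 + Σ Δx = -53 cm.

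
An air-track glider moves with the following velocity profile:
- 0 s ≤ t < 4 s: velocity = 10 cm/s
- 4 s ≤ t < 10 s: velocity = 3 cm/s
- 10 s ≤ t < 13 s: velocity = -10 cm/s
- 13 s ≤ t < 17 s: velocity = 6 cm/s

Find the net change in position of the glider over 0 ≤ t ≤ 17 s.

Displacement is the signed area under the v-t curve.
0–4 s: 10 × 4 = 40 cm
4–10 s: 3 × 6 = 18 cm
10–13 s: -10 × 3 = -30 cm
13–17 s: 6 × 4 = 24 cm
Net displacement = 52 cm

52 cm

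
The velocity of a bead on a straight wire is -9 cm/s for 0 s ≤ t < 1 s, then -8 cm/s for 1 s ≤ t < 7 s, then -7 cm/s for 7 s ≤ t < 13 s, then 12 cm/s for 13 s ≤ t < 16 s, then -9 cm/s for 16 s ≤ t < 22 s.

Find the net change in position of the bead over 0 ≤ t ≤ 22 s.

Net displacement equals the area under the velocity-time graph (areas below the axis count negative).
0–1 s: -9 × 1 = -9 cm
1–7 s: -8 × 6 = -48 cm
7–13 s: -7 × 6 = -42 cm
13–16 s: 12 × 3 = 36 cm
16–22 s: -9 × 6 = -54 cm
Net displacement = -117 cm

-117 cm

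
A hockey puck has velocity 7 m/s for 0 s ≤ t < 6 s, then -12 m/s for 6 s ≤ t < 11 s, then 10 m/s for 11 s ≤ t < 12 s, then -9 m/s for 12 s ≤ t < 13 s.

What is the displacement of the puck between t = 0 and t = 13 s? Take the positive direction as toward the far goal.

Net displacement equals the area under the velocity-time graph (areas below the axis count negative).
0–6 s: 7 × 6 = 42 m
6–11 s: -12 × 5 = -60 m
11–12 s: 10 × 1 = 10 m
12–13 s: -9 × 1 = -9 m
Net displacement = -17 m

-17 m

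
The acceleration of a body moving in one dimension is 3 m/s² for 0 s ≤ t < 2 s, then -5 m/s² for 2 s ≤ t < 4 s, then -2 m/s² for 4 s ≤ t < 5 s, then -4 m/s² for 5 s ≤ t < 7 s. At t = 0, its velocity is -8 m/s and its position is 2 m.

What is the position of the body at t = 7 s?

-71 m

On each constant-a segment, Δv = aΔt and Δx = v₀Δt + ½aΔt²; chain segment to segment.
0–2 s: v starts -8 m/s; Δx = -8·2 + ½·3·2² = -10 m; v ends -2 m/s.
2–4 s: v starts -2 m/s; Δx = -2·2 + ½·-5·2² = -14 m; v ends -12 m/s.
4–5 s: v starts -12 m/s; Δx = -12·1 + ½·-2·1² = -13 m; v ends -14 m/s.
5–7 s: v starts -14 m/s; Δx = -14·2 + ½·-4·2² = -36 m; v ends -22 m/s.
x(7) = 2 + Σ Δx = -71 m.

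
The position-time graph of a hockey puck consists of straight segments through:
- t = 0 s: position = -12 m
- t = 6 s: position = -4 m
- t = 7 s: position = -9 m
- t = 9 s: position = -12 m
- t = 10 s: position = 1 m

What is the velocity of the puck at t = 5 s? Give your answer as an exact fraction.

Velocity is the slope of the x-t graph on 0–6 s: (-4 − -12)/(6 − 0) = 4/3 m/s.

4/3 m/s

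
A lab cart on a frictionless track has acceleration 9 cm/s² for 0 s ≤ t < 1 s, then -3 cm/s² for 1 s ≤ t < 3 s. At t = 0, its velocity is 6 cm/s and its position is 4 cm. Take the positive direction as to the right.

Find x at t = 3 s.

On each constant-a segment, Δv = aΔt and Δx = v₀Δt + ½aΔt²; chain segment to segment.
0–1 s: v starts 6 cm/s; Δx = 6·1 + ½·9·1² = 10.5 cm; v ends 15 cm/s.
1–3 s: v starts 15 cm/s; Δx = 15·2 + ½·-3·2² = 24 cm; v ends 9 cm/s.
x(3) = 4 + Σ Δx = 38.5 cm.

38.5 cm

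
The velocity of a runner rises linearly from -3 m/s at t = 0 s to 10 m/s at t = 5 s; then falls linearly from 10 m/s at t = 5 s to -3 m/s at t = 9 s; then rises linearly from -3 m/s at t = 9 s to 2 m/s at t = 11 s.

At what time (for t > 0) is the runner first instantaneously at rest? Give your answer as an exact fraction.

t = 15/13 s

v changes sign on 0–5 s (from -3 to 10); the graph is linear there, so v = 0 at t = 0 + (3)·(5 − 0)/(10 − -3) = 15/13 s.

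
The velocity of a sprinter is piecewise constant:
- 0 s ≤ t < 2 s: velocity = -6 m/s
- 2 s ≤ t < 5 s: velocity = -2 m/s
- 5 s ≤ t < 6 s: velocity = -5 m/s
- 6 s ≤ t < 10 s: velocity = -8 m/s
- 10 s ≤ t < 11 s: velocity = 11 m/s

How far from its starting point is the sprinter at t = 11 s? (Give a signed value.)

-44 m

Net displacement equals the area under the velocity-time graph (areas below the axis count negative).
0–2 s: -6 × 2 = -12 m
2–5 s: -2 × 3 = -6 m
5–6 s: -5 × 1 = -5 m
6–10 s: -8 × 4 = -32 m
10–11 s: 11 × 1 = 11 m
Net displacement = -44 m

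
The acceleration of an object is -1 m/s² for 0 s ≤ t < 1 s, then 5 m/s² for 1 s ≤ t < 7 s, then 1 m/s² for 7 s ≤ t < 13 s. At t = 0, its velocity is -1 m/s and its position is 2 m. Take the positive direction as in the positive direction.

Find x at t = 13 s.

264.5 m

On each constant-a segment, Δv = aΔt and Δx = v₀Δt + ½aΔt²; chain segment to segment.
0–1 s: v starts -1 m/s; Δx = -1·1 + ½·-1·1² = -1.5 m; v ends -2 m/s.
1–7 s: v starts -2 m/s; Δx = -2·6 + ½·5·6² = 78 m; v ends 28 m/s.
7–13 s: v starts 28 m/s; Δx = 28·6 + ½·1·6² = 186 m; v ends 34 m/s.
x(13) = 2 + Σ Δx = 264.5 m.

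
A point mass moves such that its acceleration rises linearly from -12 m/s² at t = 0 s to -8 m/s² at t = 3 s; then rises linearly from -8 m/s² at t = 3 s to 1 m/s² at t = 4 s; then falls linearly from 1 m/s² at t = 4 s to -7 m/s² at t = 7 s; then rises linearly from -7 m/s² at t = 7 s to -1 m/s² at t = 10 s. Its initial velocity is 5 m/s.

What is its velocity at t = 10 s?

-49.5 m/s

Δv equals the area under the a-t graph; then v = v₀ + Δv.
0–3 s: ½(-12 + -8)(3) = -30 m/s
3–4 s: ½(-8 + 1)(1) = -3.5 m/s
4–7 s: ½(1 + -7)(3) = -9 m/s
7–10 s: ½(-7 + -1)(3) = -12 m/s
Δv = -54.5 m/s, so v(10) = 5 + (-54.5) = -49.5 m/s.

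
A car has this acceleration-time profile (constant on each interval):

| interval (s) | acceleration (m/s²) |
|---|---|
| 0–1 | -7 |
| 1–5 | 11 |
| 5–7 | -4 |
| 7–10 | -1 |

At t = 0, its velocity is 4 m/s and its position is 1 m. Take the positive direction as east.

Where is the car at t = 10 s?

246 m

On each constant-a segment, Δv = aΔt and Δx = v₀Δt + ½aΔt²; chain segment to segment.
0–1 s: v starts 4 m/s; Δx = 4·1 + ½·-7·1² = 0.5 m; v ends -3 m/s.
1–5 s: v starts -3 m/s; Δx = -3·4 + ½·11·4² = 76 m; v ends 41 m/s.
5–7 s: v starts 41 m/s; Δx = 41·2 + ½·-4·2² = 74 m; v ends 33 m/s.
7–10 s: v starts 33 m/s; Δx = 33·3 + ½·-1·3² = 94.5 m; v ends 30 m/s.
x(10) = 1 + Σ Δx = 246 m.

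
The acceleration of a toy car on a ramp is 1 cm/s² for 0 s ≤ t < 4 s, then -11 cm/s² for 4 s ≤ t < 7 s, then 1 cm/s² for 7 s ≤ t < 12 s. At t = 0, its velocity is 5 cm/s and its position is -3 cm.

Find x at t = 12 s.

-105 cm

On each constant-a segment, Δv = aΔt and Δx = v₀Δt + ½aΔt²; chain segment to segment.
0–4 s: v starts 5 cm/s; Δx = 5·4 + ½·1·4² = 28 cm; v ends 9 cm/s.
4–7 s: v starts 9 cm/s; Δx = 9·3 + ½·-11·3² = -22.5 cm; v ends -24 cm/s.
7–12 s: v starts -24 cm/s; Δx = -24·5 + ½·1·5² = -107.5 cm; v ends -19 cm/s.
x(12) = -3 + Σ Δx = -105 cm.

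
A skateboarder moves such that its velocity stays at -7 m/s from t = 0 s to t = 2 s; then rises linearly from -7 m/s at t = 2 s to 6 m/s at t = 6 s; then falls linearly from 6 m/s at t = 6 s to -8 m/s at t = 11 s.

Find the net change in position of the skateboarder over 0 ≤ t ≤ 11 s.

Net displacement equals the area under the velocity-time graph (areas below the axis count negative).
0–2 s: -7 × 2 = -14 m
2–6 s: ½(-7 + 6)(4) = -2 m
6–11 s: ½(6 + -8)(5) = -5 m
Net displacement = -21 m

-21 m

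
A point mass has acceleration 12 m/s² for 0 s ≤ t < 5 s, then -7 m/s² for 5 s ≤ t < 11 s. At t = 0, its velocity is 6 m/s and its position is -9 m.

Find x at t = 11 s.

On each constant-a segment, Δv = aΔt and Δx = v₀Δt + ½aΔt²; chain segment to segment.
0–5 s: v starts 6 m/s; Δx = 6·5 + ½·12·5² = 180 m; v ends 66 m/s.
5–11 s: v starts 66 m/s; Δx = 66·6 + ½·-7·6² = 270 m; v ends 24 m/s.
x(11) = -9 + Σ Δx = 441 m.

441 m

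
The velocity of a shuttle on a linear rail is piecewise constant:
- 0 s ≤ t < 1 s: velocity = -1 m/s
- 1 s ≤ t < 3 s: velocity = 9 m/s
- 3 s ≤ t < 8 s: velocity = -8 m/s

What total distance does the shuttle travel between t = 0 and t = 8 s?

Distance (not displacement) is the total path length: add the absolute areas under v-t.
0–1 s: |-1| × 1 = 1 m
1–3 s: |9| × 2 = 18 m
3–8 s: |-8| × 5 = 40 m
Total distance = 59 m

59 m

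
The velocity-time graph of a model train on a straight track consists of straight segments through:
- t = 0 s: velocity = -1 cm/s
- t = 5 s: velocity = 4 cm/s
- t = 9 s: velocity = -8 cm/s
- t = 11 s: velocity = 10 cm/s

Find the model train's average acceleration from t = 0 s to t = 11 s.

Average acceleration = Δv/Δt = (10 − -1)/(11 − 0) = 1 cm/s².

1 cm/s²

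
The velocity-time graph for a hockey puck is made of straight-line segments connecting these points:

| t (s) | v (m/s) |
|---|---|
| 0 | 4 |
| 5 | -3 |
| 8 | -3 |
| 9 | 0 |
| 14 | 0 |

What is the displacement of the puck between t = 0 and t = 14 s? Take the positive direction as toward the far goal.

-8 m

Net displacement equals the area under the velocity-time graph (areas below the axis count negative).
0–5 s: ½(4 + -3)(5) = 2.5 m
5–8 s: -3 × 3 = -9 m
8–9 s: ½(-3 + 0)(1) = -1.5 m
9–14 s: 0 × 5 = 0 m
Net displacement = -8 m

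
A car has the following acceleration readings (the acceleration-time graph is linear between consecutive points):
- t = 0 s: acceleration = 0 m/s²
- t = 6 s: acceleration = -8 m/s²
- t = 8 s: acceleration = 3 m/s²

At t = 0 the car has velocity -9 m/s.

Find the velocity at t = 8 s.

Δv equals the area under the a-t graph; then v = v₀ + Δv.
0–6 s: ½(0 + -8)(6) = -24 m/s
6–8 s: ½(-8 + 3)(2) = -5 m/s
Δv = -29 m/s, so v(8) = -9 + (-29) = -38 m/s.

-38 m/s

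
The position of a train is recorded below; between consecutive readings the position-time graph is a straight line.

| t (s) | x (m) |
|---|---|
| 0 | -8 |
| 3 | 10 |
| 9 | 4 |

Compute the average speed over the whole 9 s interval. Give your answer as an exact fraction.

Average speed = (total path length)/(elapsed time); on a piecewise-linear x-t graph the path length is Σ|Δx|.
0–3 s: |Δx| = |10 − -8| = 18 m
3–9 s: |Δx| = |4 − 10| = 6 m
Total path = 24 m; average speed = 24/9 = 8/3 m/s.

8/3 m/s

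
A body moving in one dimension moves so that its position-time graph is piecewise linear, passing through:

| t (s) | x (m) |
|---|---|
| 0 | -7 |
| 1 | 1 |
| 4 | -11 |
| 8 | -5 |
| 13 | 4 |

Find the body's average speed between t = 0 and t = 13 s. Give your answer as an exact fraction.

35/13 m/s

Average speed = (total path length)/(elapsed time); on a piecewise-linear x-t graph the path length is Σ|Δx|.
0–1 s: |Δx| = |1 − -7| = 8 m
1–4 s: |Δx| = |-11 − 1| = 12 m
4–8 s: |Δx| = |-5 − -11| = 6 m
8–13 s: |Δx| = |4 − -5| = 9 m
Total path = 35 m; average speed = 35/13 = 35/13 m/s.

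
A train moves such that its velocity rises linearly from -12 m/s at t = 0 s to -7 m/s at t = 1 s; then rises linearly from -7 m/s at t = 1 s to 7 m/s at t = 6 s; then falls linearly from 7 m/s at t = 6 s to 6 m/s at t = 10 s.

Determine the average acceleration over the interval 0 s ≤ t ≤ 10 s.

1.8 m/s²

Average acceleration = Δv/Δt = (6 − -12)/(10 − 0) = 1.8 m/s².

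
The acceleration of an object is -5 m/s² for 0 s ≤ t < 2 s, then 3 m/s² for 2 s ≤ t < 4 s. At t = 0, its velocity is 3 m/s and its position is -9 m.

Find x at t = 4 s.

-21 m

On each constant-a segment, Δv = aΔt and Δx = v₀Δt + ½aΔt²; chain segment to segment.
0–2 s: v starts 3 m/s; Δx = 3·2 + ½·-5·2² = -4 m; v ends -7 m/s.
2–4 s: v starts -7 m/s; Δx = -7·2 + ½·3·2² = -8 m; v ends -1 m/s.
x(4) = -9 + Σ Δx = -21 m.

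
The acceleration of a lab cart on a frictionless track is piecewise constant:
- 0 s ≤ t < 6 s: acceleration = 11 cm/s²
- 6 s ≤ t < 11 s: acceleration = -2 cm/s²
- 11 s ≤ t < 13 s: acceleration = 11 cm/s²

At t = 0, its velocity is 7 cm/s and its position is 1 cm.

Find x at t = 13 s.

On each constant-a segment, Δv = aΔt and Δx = v₀Δt + ½aΔt²; chain segment to segment.
0–6 s: v starts 7 cm/s; Δx = 7·6 + ½·11·6² = 240 cm; v ends 73 cm/s.
6–11 s: v starts 73 cm/s; Δx = 73·5 + ½·-2·5² = 340 cm; v ends 63 cm/s.
11–13 s: v starts 63 cm/s; Δx = 63·2 + ½·11·2² = 148 cm; v ends 85 cm/s.
x(13) = 1 + Σ Δx = 729 cm.

729 cm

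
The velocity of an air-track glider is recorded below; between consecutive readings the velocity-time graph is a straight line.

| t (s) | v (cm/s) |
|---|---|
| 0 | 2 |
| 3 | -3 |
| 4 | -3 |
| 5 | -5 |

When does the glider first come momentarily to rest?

v changes sign on 0–3 s (from 2 to -3); the graph is linear there, so v = 0 at t = 0 + (-2)·(3 − 0)/(-3 − 2) = 1.2 s.

t = 1.2 s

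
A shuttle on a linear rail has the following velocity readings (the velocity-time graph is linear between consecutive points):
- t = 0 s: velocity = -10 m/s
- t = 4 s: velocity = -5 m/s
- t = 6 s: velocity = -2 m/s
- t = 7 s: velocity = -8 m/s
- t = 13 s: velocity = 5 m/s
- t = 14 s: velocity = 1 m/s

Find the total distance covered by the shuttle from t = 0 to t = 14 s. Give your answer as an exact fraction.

Total distance travelled is ∫|v| dt — sum the magnitudes of each area piece.
0–4 s: |½(-10 + -5)(4)| = 30 m
4–6 s: |½(-5 + -2)(2)| = 7 m
6–7 s: |½(-2 + -8)(1)| = 5 m
7–13 s: v = 0 at t = 139/13 s; triangle areas 192/13 + 75/13 = 267/13 m
13–14 s: |½(5 + 1)(1)| = 3 m
Total distance = 852/13 m

852/13 m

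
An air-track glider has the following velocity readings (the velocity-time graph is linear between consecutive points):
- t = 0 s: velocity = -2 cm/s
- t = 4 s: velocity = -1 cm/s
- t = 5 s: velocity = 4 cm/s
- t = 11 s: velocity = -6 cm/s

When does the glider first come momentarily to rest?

t = 4.2 s

v changes sign on 4–5 s (from -1 to 4); the graph is linear there, so v = 0 at t = 4 + (1)·(5 − 4)/(4 − -1) = 4.2 s.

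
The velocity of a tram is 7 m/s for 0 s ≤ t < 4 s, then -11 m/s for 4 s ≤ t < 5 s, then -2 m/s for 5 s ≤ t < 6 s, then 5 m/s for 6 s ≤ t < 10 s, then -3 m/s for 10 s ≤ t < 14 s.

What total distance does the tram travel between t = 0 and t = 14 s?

Total distance travelled is ∫|v| dt — sum the magnitudes of each area piece.
0–4 s: |7| × 4 = 28 m
4–5 s: |-11| × 1 = 11 m
5–6 s: |-2| × 1 = 2 m
6–10 s: |5| × 4 = 20 m
10–14 s: |-3| × 4 = 12 m
Total distance = 73 m

73 m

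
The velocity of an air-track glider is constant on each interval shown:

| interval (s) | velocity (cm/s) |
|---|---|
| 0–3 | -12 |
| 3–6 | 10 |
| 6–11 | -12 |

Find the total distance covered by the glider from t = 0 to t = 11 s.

Total distance travelled is ∫|v| dt — sum the magnitudes of each area piece.
0–3 s: |-12| × 3 = 36 cm
3–6 s: |10| × 3 = 30 cm
6–11 s: |-12| × 5 = 60 cm
Total distance = 126 cm

126 cm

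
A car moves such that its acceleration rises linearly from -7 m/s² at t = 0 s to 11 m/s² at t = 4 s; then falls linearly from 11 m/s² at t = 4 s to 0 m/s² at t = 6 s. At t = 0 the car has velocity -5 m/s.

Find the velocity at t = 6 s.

Δv equals the area under the a-t graph; then v = v₀ + Δv.
0–4 s: ½(-7 + 11)(4) = 8 m/s
4–6 s: ½(11 + 0)(2) = 11 m/s
Δv = 19 m/s, so v(6) = -5 + (19) = 14 m/s.

14 m/s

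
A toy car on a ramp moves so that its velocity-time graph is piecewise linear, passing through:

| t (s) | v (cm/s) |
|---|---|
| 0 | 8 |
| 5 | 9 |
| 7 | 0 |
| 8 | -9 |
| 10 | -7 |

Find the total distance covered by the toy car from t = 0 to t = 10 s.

Total distance travelled is ∫|v| dt — sum the magnitudes of each area piece.
0–5 s: |½(8 + 9)(5)| = 42.5 cm
5–7 s: |½(9 + 0)(2)| = 9 cm
7–8 s: |½(0 + -9)(1)| = 4.5 cm
8–10 s: |½(-9 + -7)(2)| = 16 cm
Total distance = 72 cm

72 cm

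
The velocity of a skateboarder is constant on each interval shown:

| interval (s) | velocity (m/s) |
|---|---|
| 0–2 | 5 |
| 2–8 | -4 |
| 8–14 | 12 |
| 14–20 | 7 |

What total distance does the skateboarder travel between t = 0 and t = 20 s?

Total distance travelled is ∫|v| dt — sum the magnitudes of each area piece.
0–2 s: |5| × 2 = 10 m
2–8 s: |-4| × 6 = 24 m
8–14 s: |12| × 6 = 72 m
14–20 s: |7| × 6 = 42 m
Total distance = 148 m

148 m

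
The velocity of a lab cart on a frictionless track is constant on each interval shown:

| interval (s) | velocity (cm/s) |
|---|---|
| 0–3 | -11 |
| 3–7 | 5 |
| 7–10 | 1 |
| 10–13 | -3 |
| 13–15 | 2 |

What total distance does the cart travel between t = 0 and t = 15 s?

Distance (not displacement) is the total path length: add the absolute areas under v-t.
0–3 s: |-11| × 3 = 33 cm
3–7 s: |5| × 4 = 20 cm
7–10 s: |1| × 3 = 3 cm
10–13 s: |-3| × 3 = 9 cm
13–15 s: |2| × 2 = 4 cm
Total distance = 69 cm

69 cm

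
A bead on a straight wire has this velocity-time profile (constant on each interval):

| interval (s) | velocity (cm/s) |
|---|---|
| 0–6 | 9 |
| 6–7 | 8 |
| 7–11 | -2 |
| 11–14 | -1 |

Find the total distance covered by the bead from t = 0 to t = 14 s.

73 cm

Total distance travelled is ∫|v| dt — sum the magnitudes of each area piece.
0–6 s: |9| × 6 = 54 cm
6–7 s: |8| × 1 = 8 cm
7–11 s: |-2| × 4 = 8 cm
11–14 s: |-1| × 3 = 3 cm
Total distance = 73 cm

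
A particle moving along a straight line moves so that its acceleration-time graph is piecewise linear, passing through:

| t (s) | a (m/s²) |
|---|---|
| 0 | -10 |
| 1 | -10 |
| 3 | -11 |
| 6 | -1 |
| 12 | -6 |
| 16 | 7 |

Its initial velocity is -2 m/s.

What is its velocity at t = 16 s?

-70 m/s

Δv equals the area under the a-t graph; then v = v₀ + Δv.
0–1 s: -10 × 1 = -10 m/s
1–3 s: ½(-10 + -11)(2) = -21 m/s
3–6 s: ½(-11 + -1)(3) = -18 m/s
6–12 s: ½(-1 + -6)(6) = -21 m/s
12–16 s: ½(-6 + 7)(4) = 2 m/s
Δv = -68 m/s, so v(16) = -2 + (-68) = -70 m/s.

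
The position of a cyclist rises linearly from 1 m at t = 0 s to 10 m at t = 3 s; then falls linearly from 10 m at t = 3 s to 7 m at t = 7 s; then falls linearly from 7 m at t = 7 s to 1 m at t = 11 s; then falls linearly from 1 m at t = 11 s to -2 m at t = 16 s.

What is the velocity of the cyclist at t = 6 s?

-0.75 m/s

Velocity is the slope of the x-t graph on 3–7 s: (7 − 10)/(7 − 3) = -0.75 m/s.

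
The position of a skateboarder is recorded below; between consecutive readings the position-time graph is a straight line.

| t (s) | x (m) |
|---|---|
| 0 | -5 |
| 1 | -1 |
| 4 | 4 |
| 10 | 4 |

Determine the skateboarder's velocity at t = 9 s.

Velocity is the slope of the x-t graph on 4–10 s: (4 − 4)/(10 − 4) = 0 m/s.

0 m/s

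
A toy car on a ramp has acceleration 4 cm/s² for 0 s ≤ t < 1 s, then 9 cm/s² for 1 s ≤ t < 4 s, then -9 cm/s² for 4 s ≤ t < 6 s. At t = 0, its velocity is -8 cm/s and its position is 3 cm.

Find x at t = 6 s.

53.5 cm

On each constant-a segment, Δv = aΔt and Δx = v₀Δt + ½aΔt²; chain segment to segment.
0–1 s: v starts -8 cm/s; Δx = -8·1 + ½·4·1² = -6 cm; v ends -4 cm/s.
1–4 s: v starts -4 cm/s; Δx = -4·3 + ½·9·3² = 28.5 cm; v ends 23 cm/s.
4–6 s: v starts 23 cm/s; Δx = 23·2 + ½·-9·2² = 28 cm; v ends 5 cm/s.
x(6) = 3 + Σ Δx = 53.5 cm.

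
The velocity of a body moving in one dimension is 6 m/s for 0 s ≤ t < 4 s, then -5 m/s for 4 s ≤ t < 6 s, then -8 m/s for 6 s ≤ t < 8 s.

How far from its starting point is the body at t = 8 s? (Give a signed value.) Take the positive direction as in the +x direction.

Net displacement equals the area under the velocity-time graph (areas below the axis count negative).
0–4 s: 6 × 4 = 24 m
4–6 s: -5 × 2 = -10 m
6–8 s: -8 × 2 = -16 m
Net displacement = -2 m

-2 m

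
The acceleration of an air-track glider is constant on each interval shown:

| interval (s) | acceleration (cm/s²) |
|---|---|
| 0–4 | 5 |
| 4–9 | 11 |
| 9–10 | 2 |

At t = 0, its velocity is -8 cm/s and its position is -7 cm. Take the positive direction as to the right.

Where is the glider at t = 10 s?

266.5 cm

On each constant-a segment, Δv = aΔt and Δx = v₀Δt + ½aΔt²; chain segment to segment.
0–4 s: v starts -8 cm/s; Δx = -8·4 + ½·5·4² = 8 cm; v ends 12 cm/s.
4–9 s: v starts 12 cm/s; Δx = 12·5 + ½·11·5² = 197.5 cm; v ends 67 cm/s.
9–10 s: v starts 67 cm/s; Δx = 67·1 + ½·2·1² = 68 cm; v ends 69 cm/s.
x(10) = -7 + Σ Δx = 266.5 cm.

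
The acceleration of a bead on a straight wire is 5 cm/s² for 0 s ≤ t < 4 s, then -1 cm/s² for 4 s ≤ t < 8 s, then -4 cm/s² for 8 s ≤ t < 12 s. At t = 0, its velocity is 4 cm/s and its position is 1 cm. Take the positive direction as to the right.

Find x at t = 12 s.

On each constant-a segment, Δv = aΔt and Δx = v₀Δt + ½aΔt²; chain segment to segment.
0–4 s: v starts 4 cm/s; Δx = 4·4 + ½·5·4² = 56 cm; v ends 24 cm/s.
4–8 s: v starts 24 cm/s; Δx = 24·4 + ½·-1·4² = 88 cm; v ends 20 cm/s.
8–12 s: v starts 20 cm/s; Δx = 20·4 + ½·-4·4² = 48 cm; v ends 4 cm/s.
x(12) = 1 + Σ Δx = 193 cm.

193 cm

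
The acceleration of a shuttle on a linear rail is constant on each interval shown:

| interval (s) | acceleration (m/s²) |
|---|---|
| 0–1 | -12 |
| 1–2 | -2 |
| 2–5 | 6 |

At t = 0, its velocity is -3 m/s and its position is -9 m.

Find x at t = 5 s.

-58 m

On each constant-a segment, Δv = aΔt and Δx = v₀Δt + ½aΔt²; chain segment to segment.
0–1 s: v starts -3 m/s; Δx = -3·1 + ½·-12·1² = -9 m; v ends -15 m/s.
1–2 s: v starts -15 m/s; Δx = -15·1 + ½·-2·1² = -16 m; v ends -17 m/s.
2–5 s: v starts -17 m/s; Δx = -17·3 + ½·6·3² = -24 m; v ends 1 m/s.
x(5) = -9 + Σ Δx = -58 m.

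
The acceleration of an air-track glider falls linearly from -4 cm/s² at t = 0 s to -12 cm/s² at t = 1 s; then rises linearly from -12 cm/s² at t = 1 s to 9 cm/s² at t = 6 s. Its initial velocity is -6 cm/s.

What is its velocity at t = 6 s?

Δv equals the area under the a-t graph; then v = v₀ + Δv.
0–1 s: ½(-4 + -12)(1) = -8 cm/s
1–6 s: ½(-12 + 9)(5) = -7.5 cm/s
Δv = -15.5 cm/s, so v(6) = -6 + (-15.5) = -21.5 cm/s.

-21.5 cm/s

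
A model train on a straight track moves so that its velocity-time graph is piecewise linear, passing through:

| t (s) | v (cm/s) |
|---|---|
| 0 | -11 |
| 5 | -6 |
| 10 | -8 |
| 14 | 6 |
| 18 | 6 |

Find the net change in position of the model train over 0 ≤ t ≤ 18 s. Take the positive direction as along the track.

Net displacement equals the area under the velocity-time graph (areas below the axis count negative).
0–5 s: ½(-11 + -6)(5) = -42.5 cm
5–10 s: ½(-6 + -8)(5) = -35 cm
10–14 s: ½(-8 + 6)(4) = -4 cm
14–18 s: 6 × 4 = 24 cm
Net displacement = -57.5 cm

-57.5 cm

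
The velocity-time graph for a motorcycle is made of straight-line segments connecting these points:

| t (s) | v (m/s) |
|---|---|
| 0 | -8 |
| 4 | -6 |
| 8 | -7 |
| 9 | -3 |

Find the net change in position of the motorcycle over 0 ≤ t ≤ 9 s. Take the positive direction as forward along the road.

Displacement is the signed area under the v-t curve.
0–4 s: ½(-8 + -6)(4) = -28 m
4–8 s: ½(-6 + -7)(4) = -26 m
8–9 s: ½(-7 + -3)(1) = -5 m
Net displacement = -59 m

-59 m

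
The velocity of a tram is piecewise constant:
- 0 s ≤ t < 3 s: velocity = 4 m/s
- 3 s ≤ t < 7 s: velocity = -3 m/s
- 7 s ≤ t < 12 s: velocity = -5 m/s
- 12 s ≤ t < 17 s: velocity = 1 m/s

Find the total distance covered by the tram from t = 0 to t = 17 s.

Total distance travelled is ∫|v| dt — sum the magnitudes of each area piece.
0–3 s: |4| × 3 = 12 m
3–7 s: |-3| × 4 = 12 m
7–12 s: |-5| × 5 = 25 m
12–17 s: |1| × 5 = 5 m
Total distance = 54 m

54 m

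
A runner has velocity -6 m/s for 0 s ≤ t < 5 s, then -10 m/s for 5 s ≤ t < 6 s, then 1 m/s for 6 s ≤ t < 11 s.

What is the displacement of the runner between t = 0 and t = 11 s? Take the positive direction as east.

-35 m

Displacement is the signed area under the v-t curve.
0–5 s: -6 × 5 = -30 m
5–6 s: -10 × 1 = -10 m
6–11 s: 1 × 5 = 5 m
Net displacement = -35 m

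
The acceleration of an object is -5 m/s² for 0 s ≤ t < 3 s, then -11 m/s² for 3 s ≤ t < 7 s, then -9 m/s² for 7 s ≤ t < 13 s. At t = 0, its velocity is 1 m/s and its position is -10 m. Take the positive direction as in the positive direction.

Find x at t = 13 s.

On each constant-a segment, Δv = aΔt and Δx = v₀Δt + ½aΔt²; chain segment to segment.
0–3 s: v starts 1 m/s; Δx = 1·3 + ½·-5·3² = -19.5 m; v ends -14 m/s.
3–7 s: v starts -14 m/s; Δx = -14·4 + ½·-11·4² = -144 m; v ends -58 m/s.
7–13 s: v starts -58 m/s; Δx = -58·6 + ½·-9·6² = -510 m; v ends -112 m/s.
x(13) = -10 + Σ Δx = -683.5 m.

-683.5 m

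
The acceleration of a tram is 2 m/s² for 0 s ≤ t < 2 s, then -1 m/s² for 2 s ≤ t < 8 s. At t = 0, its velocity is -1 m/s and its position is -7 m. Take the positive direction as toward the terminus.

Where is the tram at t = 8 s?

On each constant-a segment, Δv = aΔt and Δx = v₀Δt + ½aΔt²; chain segment to segment.
0–2 s: v starts -1 m/s; Δx = -1·2 + ½·2·2² = 2 m; v ends 3 m/s.
2–8 s: v starts 3 m/s; Δx = 3·6 + ½·-1·6² = 0 m; v ends -3 m/s.
x(8) = -7 + Σ Δx = -5 m.

-5 m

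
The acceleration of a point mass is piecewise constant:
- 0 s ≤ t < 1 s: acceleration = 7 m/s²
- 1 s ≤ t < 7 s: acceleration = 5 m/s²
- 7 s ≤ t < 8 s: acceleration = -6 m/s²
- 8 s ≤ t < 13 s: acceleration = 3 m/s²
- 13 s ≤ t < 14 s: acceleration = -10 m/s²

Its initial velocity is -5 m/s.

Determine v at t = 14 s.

31 m/s

Δv equals the area under the a-t graph; then v = v₀ + Δv.
0–1 s: 7 × 1 = 7 m/s
1–7 s: 5 × 6 = 30 m/s
7–8 s: -6 × 1 = -6 m/s
8–13 s: 3 × 5 = 15 m/s
13–14 s: -10 × 1 = -10 m/s
Δv = 36 m/s, so v(14) = -5 + (36) = 31 m/s.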